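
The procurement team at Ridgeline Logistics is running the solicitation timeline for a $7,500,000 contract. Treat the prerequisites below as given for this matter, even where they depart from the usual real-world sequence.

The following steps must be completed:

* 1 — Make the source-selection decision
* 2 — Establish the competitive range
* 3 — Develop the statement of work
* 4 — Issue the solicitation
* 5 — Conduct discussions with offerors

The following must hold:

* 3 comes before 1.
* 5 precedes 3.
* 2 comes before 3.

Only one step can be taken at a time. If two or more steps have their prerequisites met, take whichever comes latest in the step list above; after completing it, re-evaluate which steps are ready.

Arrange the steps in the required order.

Nothing is required for 5, 4 and 2. 5 is listed later → 5 first.
Ready: 4 and 2. 4 is listed later → 4.
That leaves 2 as the only ready step → 2.
3 needed 5 and 2, now all done → 3.
Next only 1 has its prerequisites met → 1.

5, 4, 2, 3, 1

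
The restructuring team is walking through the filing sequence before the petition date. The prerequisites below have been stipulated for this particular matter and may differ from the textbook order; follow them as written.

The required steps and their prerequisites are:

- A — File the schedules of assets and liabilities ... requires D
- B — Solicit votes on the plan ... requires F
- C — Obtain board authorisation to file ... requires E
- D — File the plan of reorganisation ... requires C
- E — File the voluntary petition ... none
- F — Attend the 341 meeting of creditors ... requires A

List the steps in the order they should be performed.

E, C, D, A, F, B

E is the only step with nothing outstanding, so it goes first.
C needed E, now all done → C.
D needed C, now all done → D.
That leaves A as the only ready step → A.
F needed A, now all done → F.
B needed F, now all done → B.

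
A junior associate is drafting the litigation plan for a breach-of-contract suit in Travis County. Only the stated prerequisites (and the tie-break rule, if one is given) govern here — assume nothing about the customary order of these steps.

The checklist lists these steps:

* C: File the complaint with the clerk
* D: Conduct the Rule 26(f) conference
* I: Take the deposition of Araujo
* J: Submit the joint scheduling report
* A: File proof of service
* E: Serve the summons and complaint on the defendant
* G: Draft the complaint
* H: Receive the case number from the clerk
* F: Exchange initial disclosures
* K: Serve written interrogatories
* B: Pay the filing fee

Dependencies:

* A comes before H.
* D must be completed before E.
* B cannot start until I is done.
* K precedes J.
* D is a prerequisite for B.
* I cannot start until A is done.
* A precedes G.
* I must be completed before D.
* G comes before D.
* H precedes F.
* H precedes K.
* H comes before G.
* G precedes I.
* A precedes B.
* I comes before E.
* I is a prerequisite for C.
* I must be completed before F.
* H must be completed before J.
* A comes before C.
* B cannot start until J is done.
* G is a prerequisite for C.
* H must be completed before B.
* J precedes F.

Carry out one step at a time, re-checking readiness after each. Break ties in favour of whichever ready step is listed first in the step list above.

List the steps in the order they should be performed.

Only A has no prerequisites, so it is first.
That leaves H as the only ready step → H.
Ready: G and K. G is listed earlier → G.
I now also ready, so the ready set is {I, K}; I is listed earlier → I.
Ready: C, D and K. C is listed earlier → C.
Ready: D and K. D is listed earlier → D.
Now E and K have their prerequisites met. E is listed earlier, so E next.
K needed H, now all done → K.
J needed H and K, now all done → J.
F and B are both available; F is listed earlier → F.
B needed D, I, J, A and H, now all done → B.

A, H, G, I, C, D, E, K, J, F, B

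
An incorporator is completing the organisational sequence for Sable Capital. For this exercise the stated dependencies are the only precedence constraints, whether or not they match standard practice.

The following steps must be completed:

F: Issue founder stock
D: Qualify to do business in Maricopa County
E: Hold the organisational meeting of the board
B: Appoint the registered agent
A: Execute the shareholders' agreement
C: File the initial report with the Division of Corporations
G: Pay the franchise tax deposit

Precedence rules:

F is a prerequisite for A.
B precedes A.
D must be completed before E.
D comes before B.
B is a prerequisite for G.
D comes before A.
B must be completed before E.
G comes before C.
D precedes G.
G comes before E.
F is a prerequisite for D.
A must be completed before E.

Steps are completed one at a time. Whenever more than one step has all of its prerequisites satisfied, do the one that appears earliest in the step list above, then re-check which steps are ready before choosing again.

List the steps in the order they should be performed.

F, D, B, A, G, E, C

F is the only step with nothing outstanding, so it goes first.
D needed F, now all done → D.
B is the only step now ready → B.
A and G are both available; A is listed earlier → A.
That leaves G as the only ready step → G.
Ready: E and C. E is listed earlier → E.
That leaves C as the only ready step → C.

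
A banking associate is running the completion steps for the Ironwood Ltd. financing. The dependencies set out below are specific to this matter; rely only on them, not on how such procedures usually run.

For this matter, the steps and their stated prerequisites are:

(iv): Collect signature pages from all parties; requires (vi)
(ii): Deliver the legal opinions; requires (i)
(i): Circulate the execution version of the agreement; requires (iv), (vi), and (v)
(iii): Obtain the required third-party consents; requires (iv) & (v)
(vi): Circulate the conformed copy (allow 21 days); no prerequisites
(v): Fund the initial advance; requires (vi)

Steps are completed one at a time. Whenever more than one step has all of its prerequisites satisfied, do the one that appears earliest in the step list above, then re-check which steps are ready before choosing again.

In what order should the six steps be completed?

(vi) is the only step with nothing outstanding, so it goes first.
Ready: (iv) and (v). (iv) is listed earlier → (iv).
(v) is the only step now ready → (v).
Ready: (i) and (iii). (i) is listed earlier → (i).
(ii) now also ready, so the ready set is {(ii), (iii)}; (ii) is listed earlier → (ii).
Next only (iii) has its prerequisites met → (iii).

(vi), (iv), (v), (i), (ii), (iii)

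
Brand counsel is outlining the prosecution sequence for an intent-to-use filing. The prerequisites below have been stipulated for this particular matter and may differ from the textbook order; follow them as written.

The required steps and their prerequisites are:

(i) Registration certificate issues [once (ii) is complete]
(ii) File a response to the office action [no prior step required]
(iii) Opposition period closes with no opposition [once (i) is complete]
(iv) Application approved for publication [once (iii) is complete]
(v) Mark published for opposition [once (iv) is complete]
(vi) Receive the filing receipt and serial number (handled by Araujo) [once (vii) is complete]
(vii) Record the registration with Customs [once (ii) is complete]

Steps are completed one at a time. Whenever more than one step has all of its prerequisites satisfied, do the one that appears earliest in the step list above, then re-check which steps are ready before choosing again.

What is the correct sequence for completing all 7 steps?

(ii), (i), (iii), (iv), (v), (vii), (vi)

(ii) has no prerequisites → (ii) first.
Ready: (i) and (vii). (i) is listed earlier → (i).
Now (iii) and (vii) have their prerequisites met. (iii) is listed earlier, so (iii) next.
(iv) now also ready, so the ready set is {(iv), (vii)}; (iv) is listed earlier → (iv).
(v) and (vii) are both available; (v) is listed earlier → (v).
(vii) is the only step now ready → (vii).
(vi) is the only step now ready → (vi).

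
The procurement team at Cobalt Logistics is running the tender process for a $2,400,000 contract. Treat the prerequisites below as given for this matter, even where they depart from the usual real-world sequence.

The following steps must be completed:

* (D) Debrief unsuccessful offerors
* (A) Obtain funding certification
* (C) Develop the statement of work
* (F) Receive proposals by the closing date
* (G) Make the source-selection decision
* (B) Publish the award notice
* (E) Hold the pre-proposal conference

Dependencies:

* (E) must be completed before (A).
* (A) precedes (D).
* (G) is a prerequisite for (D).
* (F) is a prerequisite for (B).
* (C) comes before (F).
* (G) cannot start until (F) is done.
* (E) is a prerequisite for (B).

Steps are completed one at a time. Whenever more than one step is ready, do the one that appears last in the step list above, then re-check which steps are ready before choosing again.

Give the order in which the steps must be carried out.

(E) and (C) have no prerequisites; (E) is listed later, so (E) is first.
(A) now also ready, so the ready set is {(C), (A)}; (C) is listed later → (C).
Ready: (F) and (A). (F) is listed later → (F).
(B) and (G) now also ready, so the ready set is {(B), (G), (A)}; (B) is listed later → (B).
(G) and (A) are both available; (G) is listed later → (G).
(A) needed (E), now all done → (A).
(D) is the only step now ready → (D).

(E) (C) (F) (B) (G) (A) (D)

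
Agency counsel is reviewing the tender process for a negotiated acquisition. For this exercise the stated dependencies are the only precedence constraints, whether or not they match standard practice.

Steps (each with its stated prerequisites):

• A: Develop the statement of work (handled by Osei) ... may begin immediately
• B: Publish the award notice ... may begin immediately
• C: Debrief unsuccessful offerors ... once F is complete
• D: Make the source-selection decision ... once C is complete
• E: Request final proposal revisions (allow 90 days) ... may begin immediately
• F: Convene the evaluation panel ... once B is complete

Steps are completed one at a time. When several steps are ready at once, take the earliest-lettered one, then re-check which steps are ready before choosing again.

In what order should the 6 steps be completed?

A, B and E have no prerequisites; A has the earlier label, so A is first.
B and E are both available; B has the earlier label → B.
E and F are both available; E has the earlier label → E.
Next only F has its prerequisites met → F.
Next only C has its prerequisites met → C.
D is the only step now ready → D.

A B E F C D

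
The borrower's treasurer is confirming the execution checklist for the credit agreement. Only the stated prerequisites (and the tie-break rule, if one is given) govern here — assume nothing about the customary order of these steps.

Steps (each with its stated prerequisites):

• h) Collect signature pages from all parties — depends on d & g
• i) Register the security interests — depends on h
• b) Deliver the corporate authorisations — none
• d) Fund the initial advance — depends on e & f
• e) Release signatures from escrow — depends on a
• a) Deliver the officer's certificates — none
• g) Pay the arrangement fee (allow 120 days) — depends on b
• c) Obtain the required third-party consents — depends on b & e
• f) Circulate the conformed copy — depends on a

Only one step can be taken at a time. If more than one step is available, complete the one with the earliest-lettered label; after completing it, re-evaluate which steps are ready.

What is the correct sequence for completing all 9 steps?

a and b have no prerequisites; a has the earlier label, so a is first.
Ready: b, e and f. b has the earlier label → b.
g now also ready, so the ready set is {e, f, g}; e has the earlier label → e.
c, f and g are all available; c has the earlier label → c.
f and g are both available; f has the earlier label → f.
d and g are both available; d has the earlier label → d.
Next only g has its prerequisites met → g.
Next only h has its prerequisites met → h.
That leaves i as the only ready step → i.

a, b, e, c, f, d, g, h, i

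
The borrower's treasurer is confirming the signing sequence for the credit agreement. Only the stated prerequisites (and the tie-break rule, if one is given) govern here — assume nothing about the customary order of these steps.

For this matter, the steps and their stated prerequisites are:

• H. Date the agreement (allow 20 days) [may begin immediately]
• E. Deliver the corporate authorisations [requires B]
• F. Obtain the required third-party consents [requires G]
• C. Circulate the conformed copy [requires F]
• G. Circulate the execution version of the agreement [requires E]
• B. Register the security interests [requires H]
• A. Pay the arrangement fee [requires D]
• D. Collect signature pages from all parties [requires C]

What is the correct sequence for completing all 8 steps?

Only H has no prerequisites, so it is first.
B is the only step now ready → B.
E needed B, now all done → E.
That leaves G as the only ready step → G.
F is the only step now ready → F.
That leaves C as the only ready step → C.
D is the only step now ready → D.
A is the only step now ready → A.

H B E G F C D A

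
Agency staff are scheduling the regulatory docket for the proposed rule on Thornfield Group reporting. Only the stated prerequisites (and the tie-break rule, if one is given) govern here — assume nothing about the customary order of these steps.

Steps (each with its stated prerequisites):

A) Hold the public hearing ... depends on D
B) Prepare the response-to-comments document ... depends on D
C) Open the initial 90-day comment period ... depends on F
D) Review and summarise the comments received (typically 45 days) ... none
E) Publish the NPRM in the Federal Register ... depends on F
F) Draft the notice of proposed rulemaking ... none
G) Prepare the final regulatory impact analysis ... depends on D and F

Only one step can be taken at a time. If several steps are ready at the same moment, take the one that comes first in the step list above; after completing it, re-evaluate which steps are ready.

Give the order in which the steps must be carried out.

D and F have no prerequisites; D is listed earlier, so D is first.
A and B now also ready, so the ready set is {A, B, F}; A is listed earlier → A.
Ready: B and F. B is listed earlier → B.
Next only F has its prerequisites met → F.
C, E and G are all available; C is listed earlier → C.
E and G are both available; E is listed earlier → E.
G needed D and F, now all done → G.

D → A → B → F → C → E → G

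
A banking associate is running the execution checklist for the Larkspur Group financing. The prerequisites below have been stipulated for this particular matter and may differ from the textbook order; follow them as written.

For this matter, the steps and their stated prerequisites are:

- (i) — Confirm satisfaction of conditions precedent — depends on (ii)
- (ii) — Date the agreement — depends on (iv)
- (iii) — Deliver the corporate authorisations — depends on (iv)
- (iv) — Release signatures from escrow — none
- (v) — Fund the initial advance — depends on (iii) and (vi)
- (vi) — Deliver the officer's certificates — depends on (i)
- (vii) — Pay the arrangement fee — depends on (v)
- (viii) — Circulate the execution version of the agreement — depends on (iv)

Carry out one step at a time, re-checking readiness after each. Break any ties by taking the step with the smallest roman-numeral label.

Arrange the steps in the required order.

(iv), (ii), (i), (iii), (vi), (v), (vii), (viii)

(iv) has no prerequisites → (iv) first.
Now (ii), (iii) and (viii) have their prerequisites met. (ii) has the earlier label, so (ii) next.
(i) now also ready, so the ready set is {(i), (iii), (viii)}; (i) has the earlier label → (i).
(iii), (vi) and (viii) are all available; (iii) has the earlier label → (iii).
Ready: (vi) and (viii). (vi) has the earlier label → (vi).
(v) now also ready, so the ready set is {(v), (viii)}; (v) has the earlier label → (v).
(vii) now also ready, so the ready set is {(vii), (viii)}; (vii) has the earlier label → (vii).
(viii) is the only step now ready → (viii).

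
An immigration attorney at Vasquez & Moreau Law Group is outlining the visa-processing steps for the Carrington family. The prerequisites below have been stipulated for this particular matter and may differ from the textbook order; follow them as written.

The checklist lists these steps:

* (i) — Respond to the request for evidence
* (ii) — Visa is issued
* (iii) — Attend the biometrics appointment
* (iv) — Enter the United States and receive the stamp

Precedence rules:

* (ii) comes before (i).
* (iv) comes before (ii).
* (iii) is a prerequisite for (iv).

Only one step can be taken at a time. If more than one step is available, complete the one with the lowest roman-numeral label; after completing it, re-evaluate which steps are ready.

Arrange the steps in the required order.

(iii) has no prerequisites → (iii) first.
(iv) needed (iii), now all done → (iv).
That leaves (ii) as the only ready step → (ii).
(i) is the only step now ready → (i).

(iii) (iv) (ii) (i)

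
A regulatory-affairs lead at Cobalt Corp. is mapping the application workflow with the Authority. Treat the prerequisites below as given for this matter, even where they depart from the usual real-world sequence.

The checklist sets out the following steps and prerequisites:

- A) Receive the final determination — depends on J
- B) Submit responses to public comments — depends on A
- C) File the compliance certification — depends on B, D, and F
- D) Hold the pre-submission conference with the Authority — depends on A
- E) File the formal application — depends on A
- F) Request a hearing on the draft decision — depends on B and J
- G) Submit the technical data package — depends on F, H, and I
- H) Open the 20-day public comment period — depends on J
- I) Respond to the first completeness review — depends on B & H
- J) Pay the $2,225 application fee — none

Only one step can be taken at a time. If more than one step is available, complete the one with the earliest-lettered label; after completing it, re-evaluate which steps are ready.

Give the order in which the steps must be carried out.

J, A, B, D, E, F, C, H, I, G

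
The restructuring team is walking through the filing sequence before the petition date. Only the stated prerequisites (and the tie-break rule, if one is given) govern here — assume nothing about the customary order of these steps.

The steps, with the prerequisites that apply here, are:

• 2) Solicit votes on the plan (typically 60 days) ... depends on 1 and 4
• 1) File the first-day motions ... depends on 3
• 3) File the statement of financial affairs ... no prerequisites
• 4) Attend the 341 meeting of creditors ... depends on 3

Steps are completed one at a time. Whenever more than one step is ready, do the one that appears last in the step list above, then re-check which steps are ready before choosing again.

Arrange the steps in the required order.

3 4 1 2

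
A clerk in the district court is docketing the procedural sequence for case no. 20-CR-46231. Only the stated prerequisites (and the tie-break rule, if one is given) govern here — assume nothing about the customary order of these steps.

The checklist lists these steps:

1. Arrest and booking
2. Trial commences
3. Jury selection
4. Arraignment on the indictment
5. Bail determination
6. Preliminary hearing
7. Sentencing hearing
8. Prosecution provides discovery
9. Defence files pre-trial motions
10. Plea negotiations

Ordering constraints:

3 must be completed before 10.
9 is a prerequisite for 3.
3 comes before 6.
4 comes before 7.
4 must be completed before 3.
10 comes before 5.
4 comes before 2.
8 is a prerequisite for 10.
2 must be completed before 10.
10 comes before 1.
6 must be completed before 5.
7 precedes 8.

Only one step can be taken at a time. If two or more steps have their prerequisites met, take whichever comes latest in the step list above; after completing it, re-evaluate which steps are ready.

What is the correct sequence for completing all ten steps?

9 and 4 have no prerequisites; 9 is listed later, so 9 is first.
Next only 4 has its prerequisites met → 4.
Ready: 7, 3 and 2. 7 is listed later → 7.
8, 3 and 2 are all available; 8 is listed later → 8.
Ready: 3 and 2. 3 is listed later → 3.
Ready: 6 and 2. 6 is listed later → 6.
2 is the only step now ready → 2.
10 needed 8, 3 and 2, now all done → 10.
5 and 1 are both available; 5 is listed later → 5.
That leaves 1 as the only ready step → 1.

9 → 4 → 7 → 8 → 3 → 6 → 2 → 10 → 5 → 1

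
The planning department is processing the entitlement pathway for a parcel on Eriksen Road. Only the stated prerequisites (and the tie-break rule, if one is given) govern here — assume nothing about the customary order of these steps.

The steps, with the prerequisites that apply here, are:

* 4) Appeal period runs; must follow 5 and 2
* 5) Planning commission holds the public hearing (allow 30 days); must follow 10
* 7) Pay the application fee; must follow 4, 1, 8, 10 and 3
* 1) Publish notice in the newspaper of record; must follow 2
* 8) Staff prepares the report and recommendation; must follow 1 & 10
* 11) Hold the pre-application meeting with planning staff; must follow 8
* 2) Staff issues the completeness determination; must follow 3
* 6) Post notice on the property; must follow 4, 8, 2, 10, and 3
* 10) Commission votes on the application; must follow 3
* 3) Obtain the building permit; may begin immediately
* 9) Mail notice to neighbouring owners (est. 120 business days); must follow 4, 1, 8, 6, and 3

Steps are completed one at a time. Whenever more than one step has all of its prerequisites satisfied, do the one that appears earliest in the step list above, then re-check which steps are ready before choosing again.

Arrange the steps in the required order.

3 is the only step with nothing outstanding, so it goes first.
Ready: 2 and 10. 2 is listed earlier → 2.
1 now also ready, so the ready set is {1, 10}; 1 is listed earlier → 1.
10 needed 3, now all done → 10.
Now 5 and 8 have their prerequisites met. 5 is listed earlier, so 5 next.
4 now also ready, so the ready set is {4, 8}; 4 is listed earlier → 4.
That leaves 8 as the only ready step → 8.
Ready: 7, 11 and 6. 7 is listed earlier → 7.
11 and 6 are both available; 11 is listed earlier → 11.
6 needed 4, 8, 2, 10 and 3, now all done → 6.
9 needed 4, 1, 8, 6 and 3, now all done → 9.

3, 2, 1, 10, 5, 4, 8, 7, 11, 6, 9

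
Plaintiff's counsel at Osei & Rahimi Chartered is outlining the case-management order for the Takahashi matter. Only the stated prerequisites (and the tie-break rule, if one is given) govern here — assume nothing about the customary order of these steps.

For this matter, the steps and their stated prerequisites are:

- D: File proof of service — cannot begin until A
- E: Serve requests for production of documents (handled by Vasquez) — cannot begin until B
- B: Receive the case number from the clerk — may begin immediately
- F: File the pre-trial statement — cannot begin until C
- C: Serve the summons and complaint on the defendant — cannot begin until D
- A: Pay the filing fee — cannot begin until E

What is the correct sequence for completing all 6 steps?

B, E, A, D, C, F

Only B has no prerequisites, so it is first.
That leaves E as the only ready step → E.
Next only A has its prerequisites met → A.
That leaves D as the only ready step → D.
C is the only step now ready → C.
F needed C, now all done → F.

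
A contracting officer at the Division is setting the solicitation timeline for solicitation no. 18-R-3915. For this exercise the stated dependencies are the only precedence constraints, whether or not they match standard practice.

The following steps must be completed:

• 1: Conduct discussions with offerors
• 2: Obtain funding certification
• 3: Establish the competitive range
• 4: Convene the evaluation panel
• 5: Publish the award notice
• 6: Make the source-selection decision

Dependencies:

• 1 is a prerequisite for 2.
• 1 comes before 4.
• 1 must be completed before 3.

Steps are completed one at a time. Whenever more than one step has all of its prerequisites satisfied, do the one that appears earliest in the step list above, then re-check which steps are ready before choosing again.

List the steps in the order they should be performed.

1, 2, 3, 4, 5, 6

1, 5 and 6 have no prerequisites; 1 is listed earlier, so 1 is first.
Ready: 2, 3, 4, 5 and 6. 2 is listed earlier → 2.
3, 4, 5 and 6 are all available; 3 is listed earlier → 3.
Ready: 4, 5 and 6. 4 is listed earlier → 4.
Now 5 and 6 have their prerequisites met. 5 is listed earlier, so 5 next.
That leaves 6 as the only ready step → 6.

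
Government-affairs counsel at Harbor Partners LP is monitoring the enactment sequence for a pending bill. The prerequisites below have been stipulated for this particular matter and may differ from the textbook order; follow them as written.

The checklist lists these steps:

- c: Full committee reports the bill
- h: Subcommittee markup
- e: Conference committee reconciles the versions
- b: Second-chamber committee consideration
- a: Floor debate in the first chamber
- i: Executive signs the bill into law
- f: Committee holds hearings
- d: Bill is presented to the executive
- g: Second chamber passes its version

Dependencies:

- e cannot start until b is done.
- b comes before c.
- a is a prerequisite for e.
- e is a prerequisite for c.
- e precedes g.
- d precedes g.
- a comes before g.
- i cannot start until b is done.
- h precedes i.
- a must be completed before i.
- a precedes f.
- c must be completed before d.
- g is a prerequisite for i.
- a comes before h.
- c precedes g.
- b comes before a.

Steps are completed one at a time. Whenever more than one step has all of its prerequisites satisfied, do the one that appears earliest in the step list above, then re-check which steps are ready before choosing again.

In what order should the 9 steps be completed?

b → a → h → e → c → f → d → g → i

Only b has no prerequisites, so it is first.
a needed b, now all done → a.
Ready: h, e and f. h is listed earlier → h.
Now e and f have their prerequisites met. e is listed earlier, so e next.
Ready: c and f. c is listed earlier → c.
d now also ready, so the ready set is {f, d}; f is listed earlier → f.
d needed c, now all done → d.
g needed c, e, a and d, now all done → g.
i needed h, b, a and g, now all done → i.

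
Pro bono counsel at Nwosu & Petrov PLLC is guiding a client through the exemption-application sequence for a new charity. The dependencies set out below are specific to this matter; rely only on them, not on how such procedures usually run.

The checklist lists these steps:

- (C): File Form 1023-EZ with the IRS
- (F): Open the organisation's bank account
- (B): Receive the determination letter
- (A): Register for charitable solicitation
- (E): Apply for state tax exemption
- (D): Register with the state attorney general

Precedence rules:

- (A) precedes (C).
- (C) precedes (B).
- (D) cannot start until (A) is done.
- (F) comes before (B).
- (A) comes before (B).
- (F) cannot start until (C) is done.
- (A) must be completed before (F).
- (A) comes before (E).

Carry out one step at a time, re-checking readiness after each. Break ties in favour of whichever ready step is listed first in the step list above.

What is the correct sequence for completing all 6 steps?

(A) is the only step with nothing outstanding, so it goes first.
Ready: (C), (E) and (D). (C) is listed earlier → (C).
Ready: (F), (E) and (D). (F) is listed earlier → (F).
(B) now also ready, so the ready set is {(B), (E), (D)}; (B) is listed earlier → (B).
Now (E) and (D) have their prerequisites met. (E) is listed earlier, so (E) next.
Next only (D) has its prerequisites met → (D).

(A), (C), (F), (B), (E), (D)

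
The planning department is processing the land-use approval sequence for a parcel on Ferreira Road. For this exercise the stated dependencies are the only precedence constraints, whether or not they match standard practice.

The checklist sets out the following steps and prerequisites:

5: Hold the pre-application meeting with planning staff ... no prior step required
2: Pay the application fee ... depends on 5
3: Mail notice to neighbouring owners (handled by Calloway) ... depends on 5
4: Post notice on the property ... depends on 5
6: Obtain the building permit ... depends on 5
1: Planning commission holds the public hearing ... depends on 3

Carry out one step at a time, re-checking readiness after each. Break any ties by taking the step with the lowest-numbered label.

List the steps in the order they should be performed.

5 2 3 1 4 6

5 is the only step with nothing outstanding, so it goes first.
Ready: 2, 3, 4 and 6. 2 has the earlier label → 2.
Ready: 3, 4 and 6. 3 has the earlier label → 3.
Ready: 1, 4 and 6. 1 has the earlier label → 1.
Now 4 and 6 have their prerequisites met. 4 has the earlier label, so 4 next.
6 needed 5, now all done → 6.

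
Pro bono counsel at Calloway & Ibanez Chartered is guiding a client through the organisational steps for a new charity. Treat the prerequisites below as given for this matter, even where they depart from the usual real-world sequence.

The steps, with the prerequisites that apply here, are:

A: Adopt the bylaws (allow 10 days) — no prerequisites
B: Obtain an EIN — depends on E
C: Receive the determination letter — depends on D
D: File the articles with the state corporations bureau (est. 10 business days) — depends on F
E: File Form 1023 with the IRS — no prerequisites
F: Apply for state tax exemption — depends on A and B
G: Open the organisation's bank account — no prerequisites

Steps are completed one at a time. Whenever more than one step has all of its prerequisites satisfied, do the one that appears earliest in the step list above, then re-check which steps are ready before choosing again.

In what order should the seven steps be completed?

A, E, B, F, D, C, G

Nothing is required for A, E and G. A is listed earlier → A first.
Now E and G have their prerequisites met. E is listed earlier, so E next.
Ready: B and G. B is listed earlier → B.
F and G are both available; F is listed earlier → F.
D now also ready, so the ready set is {D, G}; D is listed earlier → D.
C now also ready, so the ready set is {C, G}; C is listed earlier → C.
Next only G has its prerequisites met → G.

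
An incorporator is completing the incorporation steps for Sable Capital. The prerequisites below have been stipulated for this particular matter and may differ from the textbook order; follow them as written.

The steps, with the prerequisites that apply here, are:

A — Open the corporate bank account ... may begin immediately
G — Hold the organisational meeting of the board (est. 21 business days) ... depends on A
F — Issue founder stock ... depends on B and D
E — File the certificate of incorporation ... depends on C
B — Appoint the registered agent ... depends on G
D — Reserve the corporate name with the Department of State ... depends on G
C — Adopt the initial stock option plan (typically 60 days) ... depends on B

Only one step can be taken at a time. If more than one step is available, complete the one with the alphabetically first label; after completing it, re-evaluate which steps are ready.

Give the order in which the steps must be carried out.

Only A has no prerequisites, so it is first.
G is the only step now ready → G.
Ready: B and D. B has the earlier label → B.
C now also ready, so the ready set is {C, D}; C has the earlier label → C.
E now also ready, so the ready set is {D, E}; D has the earlier label → D.
Ready: E and F. E has the earlier label → E.
F is the only step now ready → F.

A → G → B → C → D → E → F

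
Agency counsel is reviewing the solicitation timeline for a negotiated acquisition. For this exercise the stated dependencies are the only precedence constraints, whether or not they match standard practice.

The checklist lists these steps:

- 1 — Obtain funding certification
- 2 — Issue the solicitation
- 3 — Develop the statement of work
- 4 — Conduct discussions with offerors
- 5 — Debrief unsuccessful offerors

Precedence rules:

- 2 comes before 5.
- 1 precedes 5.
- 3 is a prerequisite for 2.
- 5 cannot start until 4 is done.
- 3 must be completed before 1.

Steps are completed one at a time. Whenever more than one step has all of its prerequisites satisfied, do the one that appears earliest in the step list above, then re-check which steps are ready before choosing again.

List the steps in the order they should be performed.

Nothing is required for 3 and 4. 3 is listed earlier → 3 first.
Now 1, 2 and 4 have their prerequisites met. 1 is listed earlier, so 1 next.
Ready: 2 and 4. 2 is listed earlier → 2.
Next only 4 has its prerequisites met → 4.
5 needed 1, 2 and 4, now all done → 5.

3, 1, 2, 4, 5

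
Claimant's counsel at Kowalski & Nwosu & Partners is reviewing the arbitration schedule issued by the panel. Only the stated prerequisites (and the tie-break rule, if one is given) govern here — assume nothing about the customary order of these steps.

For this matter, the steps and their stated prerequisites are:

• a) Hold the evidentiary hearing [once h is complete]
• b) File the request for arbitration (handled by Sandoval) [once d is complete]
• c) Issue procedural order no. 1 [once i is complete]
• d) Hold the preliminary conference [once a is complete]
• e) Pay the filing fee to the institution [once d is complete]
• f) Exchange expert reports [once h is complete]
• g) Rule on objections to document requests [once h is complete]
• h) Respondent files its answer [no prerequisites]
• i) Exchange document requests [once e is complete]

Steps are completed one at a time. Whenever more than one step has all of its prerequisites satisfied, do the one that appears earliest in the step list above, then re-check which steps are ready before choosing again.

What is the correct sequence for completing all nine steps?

h, a, d, b, e, f, g, i, c

Only h has no prerequisites, so it is first.
Now a, f and g have their prerequisites met. a is listed earlier, so a next.
d now also ready, so the ready set is {d, f, g}; d is listed earlier → d.
Ready: b, e, f and g. b is listed earlier → b.
Ready: e, f and g. e is listed earlier → e.
i now also ready, so the ready set is {f, g, i}; f is listed earlier → f.
Ready: g and i. g is listed earlier → g.
i needed e, now all done → i.
c needed i, now all done → c.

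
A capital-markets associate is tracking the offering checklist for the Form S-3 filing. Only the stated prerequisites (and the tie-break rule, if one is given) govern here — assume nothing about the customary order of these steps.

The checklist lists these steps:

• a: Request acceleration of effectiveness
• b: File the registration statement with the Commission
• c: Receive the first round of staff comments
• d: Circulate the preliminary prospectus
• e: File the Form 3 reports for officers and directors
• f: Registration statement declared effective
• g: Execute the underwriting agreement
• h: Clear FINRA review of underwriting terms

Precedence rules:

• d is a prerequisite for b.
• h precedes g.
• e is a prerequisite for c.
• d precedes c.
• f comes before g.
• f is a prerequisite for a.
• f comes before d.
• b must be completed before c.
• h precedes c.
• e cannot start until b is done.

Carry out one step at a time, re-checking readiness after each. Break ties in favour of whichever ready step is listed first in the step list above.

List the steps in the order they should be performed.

f, a, d, b, e, h, c, g

f and h have no prerequisites; f is listed earlier, so f is first.
Now a, d and h have their prerequisites met. a is listed earlier, so a next.
Now d and h have their prerequisites met. d is listed earlier, so d next.
b now also ready, so the ready set is {b, h}; b is listed earlier → b.
Ready: e and h. e is listed earlier → e.
That leaves h as the only ready step → h.
Now c and g have their prerequisites met. c is listed earlier, so c next.
g is the only step now ready → g.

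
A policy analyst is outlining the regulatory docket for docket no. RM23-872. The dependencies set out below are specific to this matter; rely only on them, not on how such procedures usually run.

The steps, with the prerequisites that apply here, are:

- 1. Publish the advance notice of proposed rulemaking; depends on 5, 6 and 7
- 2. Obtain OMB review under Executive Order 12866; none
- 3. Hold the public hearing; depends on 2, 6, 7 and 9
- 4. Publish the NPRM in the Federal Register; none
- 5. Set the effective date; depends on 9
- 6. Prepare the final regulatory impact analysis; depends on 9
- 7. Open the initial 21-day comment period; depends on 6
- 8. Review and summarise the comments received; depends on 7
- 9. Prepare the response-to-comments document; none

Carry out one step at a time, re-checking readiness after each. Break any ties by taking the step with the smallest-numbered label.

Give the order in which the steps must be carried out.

2, 4, 9, 5, 6, 7, 1, 3, 8

Nothing is required for 2, 4 and 9. 2 has the earlier label → 2 first.
Ready: 4 and 9. 4 has the earlier label → 4.
Next only 9 has its prerequisites met → 9.
Now 5 and 6 have their prerequisites met. 5 has the earlier label, so 5 next.
6 needed 9, now all done → 6.
Next only 7 has its prerequisites met → 7.
1, 3 and 8 are all available; 1 has the earlier label → 1.
Now 3 and 8 have their prerequisites met. 3 has the earlier label, so 3 next.
8 is the only step now ready → 8.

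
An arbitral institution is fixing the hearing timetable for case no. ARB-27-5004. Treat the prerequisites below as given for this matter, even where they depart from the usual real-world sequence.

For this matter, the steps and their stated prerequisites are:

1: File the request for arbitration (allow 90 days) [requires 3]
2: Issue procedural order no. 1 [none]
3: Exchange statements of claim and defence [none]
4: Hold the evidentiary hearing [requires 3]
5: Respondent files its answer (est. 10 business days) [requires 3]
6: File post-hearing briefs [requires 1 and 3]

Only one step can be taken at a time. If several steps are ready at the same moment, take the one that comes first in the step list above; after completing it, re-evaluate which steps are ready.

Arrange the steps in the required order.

2 → 3 → 1 → 4 → 5 → 6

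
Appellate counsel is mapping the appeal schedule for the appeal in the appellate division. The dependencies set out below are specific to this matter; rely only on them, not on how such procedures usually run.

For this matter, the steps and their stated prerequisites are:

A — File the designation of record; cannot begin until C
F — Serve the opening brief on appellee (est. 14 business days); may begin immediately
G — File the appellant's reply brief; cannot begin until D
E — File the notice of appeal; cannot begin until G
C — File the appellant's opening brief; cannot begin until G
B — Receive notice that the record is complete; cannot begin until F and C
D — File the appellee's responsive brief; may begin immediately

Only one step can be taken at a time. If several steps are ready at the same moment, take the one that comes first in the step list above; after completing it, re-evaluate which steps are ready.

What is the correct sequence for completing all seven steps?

F, D, G, E, C, A, B

Nothing is required for F and D. F is listed earlier → F first.
That leaves D as the only ready step → D.
That leaves G as the only ready step → G.
E and C are both available; E is listed earlier → E.
C needed G, now all done → C.
A and B are both available; A is listed earlier → A.
That leaves B as the only ready step → B.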